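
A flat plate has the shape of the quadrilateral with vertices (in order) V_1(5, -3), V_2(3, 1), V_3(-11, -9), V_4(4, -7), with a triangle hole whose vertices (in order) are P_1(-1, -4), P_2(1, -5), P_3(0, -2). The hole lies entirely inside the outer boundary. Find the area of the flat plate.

64.5

Outer boundary:
Apply Gauss's area formula: 2A = Σ (x_i·y_{i+1} − x_{i+1}·y_i), indices taken mod 4.
Σ = (14) + (-16) + (113) + (23) = 134
Area = |Σ|/2 = 67.
Hole:
Apply Gauss's area formula: 2A = Σ (x_i·y_{i+1} − x_{i+1}·y_i), indices taken mod 3.
P_1→P_2: (-1)(-5) − (1)(-4) = 9
P_2→P_3: (1)(-2) − (0)(-5) = -2
P_3→P_1: (0)(-4) − (-1)(-2) = -2
Σ = 5
Area = |Σ|/2 = 2.5.
Net area = 67 − 2.5 = 64.5.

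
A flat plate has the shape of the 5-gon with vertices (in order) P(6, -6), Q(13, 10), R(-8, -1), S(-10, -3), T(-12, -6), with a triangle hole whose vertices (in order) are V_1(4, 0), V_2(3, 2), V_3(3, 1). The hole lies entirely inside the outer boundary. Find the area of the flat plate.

Outer boundary:
Apply the surveyor's formula: 2A = Σ (x_i·y_{i+1} − x_{i+1}·y_i), indices taken mod 5.
P→Q: (6)(10) − (13)(-6) = 138
Q→R: (13)(-1) − (-8)(10) = 67
R→S: (-8)(-3) − (-10)(-1) = 14
S→T: (-10)(-6) − (-12)(-3) = 24
T→P: (-12)(-6) − (6)(-6) = 108
Σ = 351
Area = |Σ|/2 = 175.5.
Hole:
Apply the shoelace (surveyor's) formula: 2A = Σ (x_i·y_{i+1} − x_{i+1}·y_i), indices taken mod 3.
Cross-terms: 8, -3, -4  ⇒  Σ = 1
Area = |Σ|/2 = 0.5.
Net area = 175.5 − 0.5 = 175.

175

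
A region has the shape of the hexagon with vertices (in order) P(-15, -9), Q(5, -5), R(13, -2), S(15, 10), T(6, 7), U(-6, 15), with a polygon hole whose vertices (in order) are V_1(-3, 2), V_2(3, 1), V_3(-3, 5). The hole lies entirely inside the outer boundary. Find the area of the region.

386.5

Outer boundary:
Cross-terms: 120, 55, 160, 45, 132, 279  ⇒  Σ = 791
Area = |Σ|/2 = 395.5.
Hole:
Apply the shoelace formula: 2A = Σ (x_i·y_{i+1} − x_{i+1}·y_i), indices taken mod 3.
V_1→V_2: (-3)(1) − (3)(2) = -9
V_2→V_3: (3)(5) − (-3)(1) = 18
V_3→V_1: (-3)(2) − (-3)(5) = 9
Σ = 18
Area = |Σ|/2 = 9.
Net area = 395.5 − 9 = 386.5.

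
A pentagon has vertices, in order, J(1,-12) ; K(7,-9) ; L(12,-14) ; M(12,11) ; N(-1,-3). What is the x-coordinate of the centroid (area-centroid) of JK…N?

Apply the surveyor's formula. First the cross-terms c_i = x_i·y_{i+1} − x_{i+1}·y_i:
  75, 10, 300, -25, 15  ⇒  2A = 375, A = 187.5.
Then Σ (x_i + x_{i+1})·c_i = 7715, so x̄ = 7715 / (6·187.5) = 1543/225.

1543/225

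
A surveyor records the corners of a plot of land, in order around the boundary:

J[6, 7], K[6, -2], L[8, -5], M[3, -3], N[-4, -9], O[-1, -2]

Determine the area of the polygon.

Cross-terms: -54, -14, -9, -39, -1, 5  ⇒  Σ = -112
Area = |Σ|/2 = 56.

56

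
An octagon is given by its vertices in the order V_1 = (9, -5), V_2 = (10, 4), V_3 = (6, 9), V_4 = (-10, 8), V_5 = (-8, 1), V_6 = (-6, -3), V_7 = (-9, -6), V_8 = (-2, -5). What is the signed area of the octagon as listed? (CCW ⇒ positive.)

235.5

Apply Gauss's area formula: 2A = Σ (x_i·y_{i+1} − x_{i+1}·y_i), indices taken mod 8.
Σ = (86) + (66) + (138) + (54) + (30) + (9) + (33) + (55) = 471
Signed area = Σ/2 = 235.5 (positive ⇒ counter-clockwise traversal).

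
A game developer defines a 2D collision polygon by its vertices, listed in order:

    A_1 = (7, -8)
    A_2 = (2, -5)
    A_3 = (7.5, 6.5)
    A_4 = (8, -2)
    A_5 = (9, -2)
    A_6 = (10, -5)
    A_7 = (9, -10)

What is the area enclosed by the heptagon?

A_1→A_2: (7)(-5) − (2)(-8) = -19
A_2→A_3: (2)(6.5) − (7.5)(-5) = 50.5
A_3→A_4: (7.5)(-2) − (8)(6.5) = -67
A_4→A_5: (8)(-2) − (9)(-2) = 2
A_5→A_6: (9)(-5) − (10)(-2) = -25
A_6→A_7: (10)(-10) − (9)(-5) = -55
A_7→A_1: (9)(-8) − (7)(-10) = -2
Σ = -115.5
Area = |Σ|/2 = 57.75.

57.75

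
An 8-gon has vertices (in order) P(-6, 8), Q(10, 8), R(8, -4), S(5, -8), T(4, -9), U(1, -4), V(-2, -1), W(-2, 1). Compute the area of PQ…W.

159.5

Apply the surveyor's formula: 2A = Σ (x_i·y_{i+1} − x_{i+1}·y_i), indices taken mod 8.
Σ = (-128) + (-104) + (-44) + (-13) + (-7) + (-9) + (-4) + (-10) = -319
Area = |Σ|/2 = 159.5.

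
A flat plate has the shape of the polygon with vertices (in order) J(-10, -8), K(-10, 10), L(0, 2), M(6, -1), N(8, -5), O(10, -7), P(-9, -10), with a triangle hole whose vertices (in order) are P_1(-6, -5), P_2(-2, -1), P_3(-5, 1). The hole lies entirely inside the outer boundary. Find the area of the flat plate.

205.5

Outer boundary:
Σ = (-180) + (-20) + (-12) + (-22) + (-6) + (-163) + (-28) = -431
Area = |Σ|/2 = 215.5.
Hole:
Σ = (-4) + (-7) + (31) = 20
Area = |Σ|/2 = 10.
Net area = 215.5 − 10 = 205.5.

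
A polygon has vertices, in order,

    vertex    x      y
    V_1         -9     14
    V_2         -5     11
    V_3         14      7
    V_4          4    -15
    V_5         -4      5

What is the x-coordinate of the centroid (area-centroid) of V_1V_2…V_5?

Apply the shoelace formula. First the cross-terms c_i = x_i·y_{i+1} − x_{i+1}·y_i:
  -29, -189, -238, -40, -11  ⇒  2A = -507, A = -253.5.
Then Σ (x_i + x_{i+1})·c_i = -5436, so x̄ = -5436 / (6·(-253.5)) = 604/169.

604/169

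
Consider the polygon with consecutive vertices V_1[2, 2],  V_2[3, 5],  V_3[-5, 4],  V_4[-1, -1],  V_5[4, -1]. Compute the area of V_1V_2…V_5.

32.5

V_1→V_2: (2)(5) − (3)(2) = 4
V_2→V_3: (3)(4) − (-5)(5) = 37
V_3→V_4: (-5)(-1) − (-1)(4) = 9
V_4→V_5: (-1)(-1) − (4)(-1) = 5
V_5→V_1: (4)(2) − (2)(-1) = 10
Σ = 65
Area = |Σ|/2 = 32.5.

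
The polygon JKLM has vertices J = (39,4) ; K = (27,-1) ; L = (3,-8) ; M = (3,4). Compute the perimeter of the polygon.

|JK| = √((-12)² + (-5)²) = √169 = 13
|KL| = √((-24)² + (-7)²) = √625 = 25
|LM| = √((0)² + (12)²) = √144 = 12
|MJ| = √((36)² + (0)²) = √1296 = 36
Perimeter = 13 + 25 + 12 + 36 = 86.

86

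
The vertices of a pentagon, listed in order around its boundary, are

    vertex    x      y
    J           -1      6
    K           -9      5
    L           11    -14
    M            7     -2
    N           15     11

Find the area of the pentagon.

Σ = (49) + (71) + (76) + (107) + (101) = 404
Area = |Σ|/2 = 202.

202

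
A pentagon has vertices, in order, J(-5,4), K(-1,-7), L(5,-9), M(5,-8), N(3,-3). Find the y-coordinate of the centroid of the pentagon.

Apply the shoelace formula. First the cross-terms c_i = x_i·y_{i+1} − x_{i+1}·y_i:
  39, 44, 5, 9, -3  ⇒  2A = 94, A = 47.
Then Σ (y_i + y_{i+1})·c_i = -1008, so ȳ = -1008 / (6·47) = -168/47.

-168/47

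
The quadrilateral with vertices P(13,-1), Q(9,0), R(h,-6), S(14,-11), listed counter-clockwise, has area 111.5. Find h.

The doubled signed area Σ (x_i y_{i+1} − x_{i+1} y_i) is linear in h.
With h=0 it equals 168; the coefficient of h is -11 (from the two edges through R).
So -11·h + 168 = 2·111.5 = 223 ⇒ h = -5.

-5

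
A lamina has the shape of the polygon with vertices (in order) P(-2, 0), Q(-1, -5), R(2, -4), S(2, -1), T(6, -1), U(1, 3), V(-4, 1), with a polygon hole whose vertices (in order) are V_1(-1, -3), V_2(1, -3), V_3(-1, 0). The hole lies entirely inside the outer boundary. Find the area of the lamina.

Outer boundary:
Apply the surveyor's formula: 2A = Σ (x_i·y_{i+1} − x_{i+1}·y_i), indices taken mod 7.
P→Q: (-2)(-5) − (-1)(0) = 10
Q→R: (-1)(-4) − (2)(-5) = 14
R→S: (2)(-1) − (2)(-4) = 6
S→T: (2)(-1) − (6)(-1) = 4
T→U: (6)(3) − (1)(-1) = 19
U→V: (1)(1) − (-4)(3) = 13
V→P: (-4)(0) − (-2)(1) = 2
Σ = 68
Area = |Σ|/2 = 34.
Hole:
Apply the surveyor's formula: 2A = Σ (x_i·y_{i+1} − x_{i+1}·y_i), indices taken mod 3.
Σ = (6) + (-3) + (3) = 6
Area = |Σ|/2 = 3.
Net area = 34 − 3 = 31.

31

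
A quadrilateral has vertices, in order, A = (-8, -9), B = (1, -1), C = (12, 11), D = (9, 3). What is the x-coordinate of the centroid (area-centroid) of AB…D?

Apply the surveyor's formula. First the cross-terms c_i = x_i·y_{i+1} − x_{i+1}·y_i:
  17, 23, -63, -57  ⇒  2A = -80, A = -40.
Then Σ (x_i + x_{i+1})·c_i = -1200, so x̄ = -1200 / (6·(-40)) = 5.

5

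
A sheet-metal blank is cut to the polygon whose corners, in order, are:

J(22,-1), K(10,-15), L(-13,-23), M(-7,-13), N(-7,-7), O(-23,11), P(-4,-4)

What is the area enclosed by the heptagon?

394.5

Apply the shoelace (surveyor's) formula: 2A = Σ (x_i·y_{i+1} − x_{i+1}·y_i), indices taken mod 7.
Σ = (-320) + (-425) + (8) + (-42) + (-238) + (136) + (92) = -789
Area = |Σ|/2 = 394.5.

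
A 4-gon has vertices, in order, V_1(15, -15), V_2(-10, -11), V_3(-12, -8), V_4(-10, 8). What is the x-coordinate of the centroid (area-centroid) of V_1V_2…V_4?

Apply the shoelace (surveyor's) formula. First the cross-terms c_i = x_i·y_{i+1} − x_{i+1}·y_i:
  -315, -52, -176, 30  ⇒  2A = -513, A = -256.5.
Then Σ (x_i + x_{i+1})·c_i = 3591, so x̄ = 3591 / (6·(-256.5)) = -7/3.

-7/3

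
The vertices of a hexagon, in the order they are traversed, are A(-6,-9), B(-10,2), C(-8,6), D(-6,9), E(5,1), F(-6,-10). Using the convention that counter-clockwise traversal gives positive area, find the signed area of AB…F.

A→B: (-6)(2) − (-10)(-9) = -102
B→C: (-10)(6) − (-8)(2) = -44
C→D: (-8)(9) − (-6)(6) = -36
D→E: (-6)(1) − (5)(9) = -51
E→F: (5)(-10) − (-6)(1) = -44
F→A: (-6)(-9) − (-6)(-10) = -6
Σ = -283
Signed area = Σ/2 = -141.5 (negative ⇒ clockwise traversal).

-141.5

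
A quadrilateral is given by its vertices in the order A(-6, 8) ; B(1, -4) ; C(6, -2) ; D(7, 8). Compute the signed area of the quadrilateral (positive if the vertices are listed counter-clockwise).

Σ = (16) + (22) + (62) + (104) = 204
Signed area = Σ/2 = 102 (positive ⇒ counter-clockwise traversal).

102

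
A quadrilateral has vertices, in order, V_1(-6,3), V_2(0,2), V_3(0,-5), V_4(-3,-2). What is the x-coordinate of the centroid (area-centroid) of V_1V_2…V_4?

Apply the shoelace (surveyor's) formula. First the cross-terms c_i = x_i·y_{i+1} − x_{i+1}·y_i:
  -12, 0, -15, -21  ⇒  2A = -48, A = -24.
Then Σ (x_i + x_{i+1})·c_i = 306, so x̄ = 306 / (6·(-24)) = -2.125.

-2.125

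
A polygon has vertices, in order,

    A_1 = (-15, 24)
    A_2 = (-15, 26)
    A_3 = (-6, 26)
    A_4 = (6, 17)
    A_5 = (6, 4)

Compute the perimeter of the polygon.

|A_1A_2| = √((0)² + (2)²) = √4 = 2
|A_2A_3| = √((9)² + (0)²) = √81 = 9
|A_3A_4| = √((12)² + (-9)²) = √225 = 15
|A_4A_5| = √((0)² + (-13)²) = √169 = 13
|A_5A_1| = √((-21)² + (20)²) = √841 = 29
Perimeter = 2 + 9 + 15 + 13 + 29 = 68.

68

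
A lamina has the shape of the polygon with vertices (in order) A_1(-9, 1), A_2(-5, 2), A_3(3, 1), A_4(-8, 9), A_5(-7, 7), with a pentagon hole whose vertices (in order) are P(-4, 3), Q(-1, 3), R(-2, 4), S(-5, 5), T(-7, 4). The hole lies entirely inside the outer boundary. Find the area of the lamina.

Outer boundary:
Apply the shoelace formula: 2A = Σ (x_i·y_{i+1} − x_{i+1}·y_i), indices taken mod 5.
Σ = (-13) + (-11) + (35) + (7) + (56) = 74
Area = |Σ|/2 = 37.
Hole:
Σ = (-9) + (2) + (10) + (15) + (-5) = 13
Area = |Σ|/2 = 6.5.
Net area = 37 − 6.5 = 30.5.

30.5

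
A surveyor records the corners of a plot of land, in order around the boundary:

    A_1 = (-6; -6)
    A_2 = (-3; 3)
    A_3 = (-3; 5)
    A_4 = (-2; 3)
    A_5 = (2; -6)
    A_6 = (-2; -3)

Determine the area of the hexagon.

29.5

Apply the surveyor's formula: 2A = Σ (x_i·y_{i+1} − x_{i+1}·y_i), indices taken mod 6.
A_1→A_2: (-6)(3) − (-3)(-6) = -36
A_2→A_3: (-3)(5) − (-3)(3) = -6
A_3→A_4: (-3)(3) − (-2)(5) = 1
A_4→A_5: (-2)(-6) − (2)(3) = 6
A_5→A_6: (2)(-3) − (-2)(-6) = -18
A_6→A_1: (-2)(-6) − (-6)(-3) = -6
Σ = -59
Area = |Σ|/2 = 29.5.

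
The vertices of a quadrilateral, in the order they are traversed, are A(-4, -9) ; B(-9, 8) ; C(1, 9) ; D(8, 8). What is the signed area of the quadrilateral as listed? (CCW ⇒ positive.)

Σ = (-113) + (-89) + (-64) + (-40) = -306
Signed area = Σ/2 = -153 (negative ⇒ clockwise traversal).

-153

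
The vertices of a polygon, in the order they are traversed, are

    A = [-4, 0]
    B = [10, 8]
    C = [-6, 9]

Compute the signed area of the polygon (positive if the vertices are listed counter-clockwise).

Apply Gauss's area formula: 2A = Σ (x_i·y_{i+1} − x_{i+1}·y_i), indices taken mod 3.
Σ = (-32) + (138) + (36) = 142
Signed area = Σ/2 = 71 (positive ⇒ counter-clockwise traversal).

71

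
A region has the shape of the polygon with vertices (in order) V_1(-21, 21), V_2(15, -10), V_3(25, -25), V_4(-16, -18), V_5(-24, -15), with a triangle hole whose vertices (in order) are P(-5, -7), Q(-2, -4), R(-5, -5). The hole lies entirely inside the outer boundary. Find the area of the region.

Outer boundary:
Apply Gauss's area formula: 2A = Σ (x_i·y_{i+1} − x_{i+1}·y_i), indices taken mod 5.
Σ = (-105) + (-125) + (-850) + (-192) + (-819) = -2091
Area = |Σ|/2 = 1045.5.
Hole:
Apply the shoelace formula: 2A = Σ (x_i·y_{i+1} − x_{i+1}·y_i), indices taken mod 3.
Σ = (6) + (-10) + (10) = 6
Area = |Σ|/2 = 3.
Net area = 1045.5 − 3 = 1042.5.

1042.5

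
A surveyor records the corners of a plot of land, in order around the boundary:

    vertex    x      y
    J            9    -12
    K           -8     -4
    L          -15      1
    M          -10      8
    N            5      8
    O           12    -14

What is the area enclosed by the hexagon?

Apply Gauss's area formula: 2A = Σ (x_i·y_{i+1} − x_{i+1}·y_i), indices taken mod 6.
Σ = (-132) + (-68) + (-110) + (-120) + (-166) + (-18) = -614
Area = |Σ|/2 = 307.

307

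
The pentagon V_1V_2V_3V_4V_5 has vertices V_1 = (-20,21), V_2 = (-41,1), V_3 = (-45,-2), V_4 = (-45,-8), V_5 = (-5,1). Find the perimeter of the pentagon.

|V_1V_2| = √((-21)² + (-20)²) = √841 = 29
|V_2V_3| = √((-4)² + (-3)²) = √25 = 5
|V_3V_4| = √((0)² + (-6)²) = √36 = 6
|V_4V_5| = √((40)² + (9)²) = √1681 = 41
|V_5V_1| = √((-15)² + (20)²) = √625 = 25
Perimeter = 29 + 5 + 6 + 41 + 25 = 106.

106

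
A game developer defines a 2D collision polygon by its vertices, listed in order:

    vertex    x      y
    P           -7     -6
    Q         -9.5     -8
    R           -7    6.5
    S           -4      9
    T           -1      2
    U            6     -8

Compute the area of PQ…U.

125.375

Apply the surveyor's formula: 2A = Σ (x_i·y_{i+1} − x_{i+1}·y_i), indices taken mod 6.
Σ = (-1) + (-117.75) + (-37) + (1) + (-4) + (-92) = -250.75
Area = |Σ|/2 = 125.375.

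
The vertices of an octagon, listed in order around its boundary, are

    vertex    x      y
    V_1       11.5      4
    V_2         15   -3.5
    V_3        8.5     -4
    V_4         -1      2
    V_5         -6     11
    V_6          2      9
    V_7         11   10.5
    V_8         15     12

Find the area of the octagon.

187

Apply the shoelace formula: 2A = Σ (x_i·y_{i+1} − x_{i+1}·y_i), indices taken mod 8.
V_1→V_2: (11.5)(-3.5) − (15)(4) = -100.25
V_2→V_3: (15)(-4) − (8.5)(-3.5) = -30.25
V_3→V_4: (8.5)(2) − (-1)(-4) = 13
V_4→V_5: (-1)(11) − (-6)(2) = 1
V_5→V_6: (-6)(9) − (2)(11) = -76
V_6→V_7: (2)(10.5) − (11)(9) = -78
V_7→V_8: (11)(12) − (15)(10.5) = -25.5
V_8→V_1: (15)(4) − (11.5)(12) = -78
Σ = -374
Area = |Σ|/2 = 187.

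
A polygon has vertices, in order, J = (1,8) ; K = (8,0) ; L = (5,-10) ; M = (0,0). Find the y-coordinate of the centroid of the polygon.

Apply the shoelace formula. First the cross-terms c_i = x_i·y_{i+1} − x_{i+1}·y_i:
  -64, -80, 0, 0  ⇒  2A = -144, A = -72.
Then Σ (y_i + y_{i+1})·c_i = 288, so ȳ = 288 / (6·(-72)) = -2/3.

-2/3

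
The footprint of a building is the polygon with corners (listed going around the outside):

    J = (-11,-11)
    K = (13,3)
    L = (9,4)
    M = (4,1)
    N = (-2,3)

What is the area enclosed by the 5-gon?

98.5

Apply the shoelace formula: 2A = Σ (x_i·y_{i+1} − x_{i+1}·y_i), indices taken mod 5.
Σ = (110) + (25) + (-7) + (14) + (55) = 197
Area = |Σ|/2 = 98.5.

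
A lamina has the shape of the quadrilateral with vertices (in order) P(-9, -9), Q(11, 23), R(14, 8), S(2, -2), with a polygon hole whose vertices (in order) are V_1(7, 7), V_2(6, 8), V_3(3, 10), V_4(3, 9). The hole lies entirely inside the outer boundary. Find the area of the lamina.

Outer boundary:
Σ = (-108) + (-234) + (-44) + (-36) = -422
Area = |Σ|/2 = 211.
Hole:
Apply Gauss's area formula: 2A = Σ (x_i·y_{i+1} − x_{i+1}·y_i), indices taken mod 4.
Σ = (14) + (36) + (-3) + (-42) = 5
Area = |Σ|/2 = 2.5.
Net area = 211 − 2.5 = 208.5.

208.5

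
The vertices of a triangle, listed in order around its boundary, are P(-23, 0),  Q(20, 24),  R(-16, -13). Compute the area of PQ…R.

363.5

Apply the shoelace formula: 2A = Σ (x_i·y_{i+1} − x_{i+1}·y_i), indices taken mod 3.
Σ = (-552) + (124) + (-299) = -727
Area = |Σ|/2 = 363.5.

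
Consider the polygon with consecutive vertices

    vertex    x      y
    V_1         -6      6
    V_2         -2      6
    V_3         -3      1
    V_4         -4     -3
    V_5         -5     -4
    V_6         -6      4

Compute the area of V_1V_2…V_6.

Cross-terms: -24, 16, 13, 1, -44, -12  ⇒  Σ = -50
Area = |Σ|/2 = 25.

25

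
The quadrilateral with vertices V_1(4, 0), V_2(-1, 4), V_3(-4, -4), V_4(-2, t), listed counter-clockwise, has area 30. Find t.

The doubled signed area Σ (x_i y_{i+1} − x_{i+1} y_i) is linear in t.
With t=0 it equals 28; the coefficient of t is -8 (from the two edges through V_4).
So -8·t + 28 = 2·30 = 60 ⇒ t = -4.

-4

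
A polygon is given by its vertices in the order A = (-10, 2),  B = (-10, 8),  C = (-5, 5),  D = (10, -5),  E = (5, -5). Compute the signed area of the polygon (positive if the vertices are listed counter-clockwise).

-80

A→B: (-10)(8) − (-10)(2) = -60
B→C: (-10)(5) − (-5)(8) = -10
C→D: (-5)(-5) − (10)(5) = -25
D→E: (10)(-5) − (5)(-5) = -25
E→A: (5)(2) − (-10)(-5) = -40
Σ = -160
Signed area = Σ/2 = -80 (negative ⇒ clockwise traversal).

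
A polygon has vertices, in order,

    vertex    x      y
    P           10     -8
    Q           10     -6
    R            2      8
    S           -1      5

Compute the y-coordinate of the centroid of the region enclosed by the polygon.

Apply the surveyor's formula. First the cross-terms c_i = x_i·y_{i+1} − x_{i+1}·y_i:
  20, 92, 18, -42  ⇒  2A = 88, A = 44.
Then Σ (y_i + y_{i+1})·c_i = 264, so ȳ = 264 / (6·44) = 1.

1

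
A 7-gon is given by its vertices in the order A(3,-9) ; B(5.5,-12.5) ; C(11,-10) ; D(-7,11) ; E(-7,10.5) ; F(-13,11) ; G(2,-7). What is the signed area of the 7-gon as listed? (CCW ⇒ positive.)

140.25

Apply Gauss's area formula: 2A = Σ (x_i·y_{i+1} − x_{i+1}·y_i), indices taken mod 7.
Σ = (12) + (82.5) + (51) + (3.5) + (59.5) + (69) + (3) = 280.5
Signed area = Σ/2 = 140.25 (positive ⇒ counter-clockwise traversal).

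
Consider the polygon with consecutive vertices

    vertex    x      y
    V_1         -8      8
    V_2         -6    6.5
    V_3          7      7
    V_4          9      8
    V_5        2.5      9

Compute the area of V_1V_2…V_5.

Apply Gauss's area formula: 2A = Σ (x_i·y_{i+1} − x_{i+1}·y_i), indices taken mod 5.
V_1→V_2: (-8)(6.5) − (-6)(8) = -4
V_2→V_3: (-6)(7) − (7)(6.5) = -87.5
V_3→V_4: (7)(8) − (9)(7) = -7
V_4→V_5: (9)(9) − (2.5)(8) = 61
V_5→V_1: (2.5)(8) − (-8)(9) = 92
Σ = 54.5
Area = |Σ|/2 = 27.25.

27.25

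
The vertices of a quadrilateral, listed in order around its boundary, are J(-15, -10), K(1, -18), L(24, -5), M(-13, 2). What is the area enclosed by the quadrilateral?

425

Apply the shoelace (surveyor's) formula: 2A = Σ (x_i·y_{i+1} − x_{i+1}·y_i), indices taken mod 4.
Cross-terms: 280, 427, -17, 160  ⇒  Σ = 850
Area = |Σ|/2 = 425.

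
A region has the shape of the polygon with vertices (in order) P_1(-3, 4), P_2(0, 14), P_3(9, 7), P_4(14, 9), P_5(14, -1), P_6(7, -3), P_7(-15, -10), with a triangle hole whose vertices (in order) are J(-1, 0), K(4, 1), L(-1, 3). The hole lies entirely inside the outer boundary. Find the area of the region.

275

Outer boundary:
Apply the shoelace formula: 2A = Σ (x_i·y_{i+1} − x_{i+1}·y_i), indices taken mod 7.
Σ = (-42) + (-126) + (-17) + (-140) + (-35) + (-115) + (-90) = -565
Area = |Σ|/2 = 282.5.
Hole:
J→K: (-1)(1) − (4)(0) = -1
K→L: (4)(3) − (-1)(1) = 13
L→J: (-1)(0) − (-1)(3) = 3
Σ = 15
Area = |Σ|/2 = 7.5.
Net area = 282.5 − 7.5 = 275.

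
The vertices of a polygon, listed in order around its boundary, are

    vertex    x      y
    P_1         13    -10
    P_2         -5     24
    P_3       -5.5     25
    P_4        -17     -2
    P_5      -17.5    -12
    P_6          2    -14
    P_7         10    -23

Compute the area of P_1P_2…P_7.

718

Σ = (262) + (7) + (436) + (169) + (269) + (94) + (199) = 1436
Area = |Σ|/2 = 718.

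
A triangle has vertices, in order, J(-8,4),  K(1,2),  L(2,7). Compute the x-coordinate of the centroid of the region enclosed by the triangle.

Apply Gauss's area formula. First the cross-terms c_i = x_i·y_{i+1} − x_{i+1}·y_i:
  -20, 3, 64  ⇒  2A = 47, A = 23.5.
Then Σ (x_i + x_{i+1})·c_i = -235, so x̄ = -235 / (6·23.5) = -5/3.

-5/3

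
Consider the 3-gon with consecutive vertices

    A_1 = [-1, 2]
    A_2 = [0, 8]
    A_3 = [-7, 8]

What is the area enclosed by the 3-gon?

Apply the surveyor's formula: 2A = Σ (x_i·y_{i+1} − x_{i+1}·y_i), indices taken mod 3.
Cross-terms: -8, 56, -6  ⇒  Σ = 42
Area = |Σ|/2 = 21.

21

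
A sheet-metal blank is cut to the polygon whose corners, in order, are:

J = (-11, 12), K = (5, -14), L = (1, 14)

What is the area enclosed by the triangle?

Cross-terms: 94, 84, 166  ⇒  Σ = 344
Area = |Σ|/2 = 172.

172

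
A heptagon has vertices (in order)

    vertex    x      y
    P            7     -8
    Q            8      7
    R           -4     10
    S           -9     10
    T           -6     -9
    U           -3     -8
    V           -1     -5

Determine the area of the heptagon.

Apply the shoelace formula: 2A = Σ (x_i·y_{i+1} − x_{i+1}·y_i), indices taken mod 7.
Cross-terms: 113, 108, 50, 141, 21, 7, 43  ⇒  Σ = 483
Area = |Σ|/2 = 241.5.

241.5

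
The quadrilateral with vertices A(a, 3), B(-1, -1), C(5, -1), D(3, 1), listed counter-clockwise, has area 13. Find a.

The doubled signed area Σ (x_i y_{i+1} − x_{i+1} y_i) is linear in a.
With a=0 it equals 26; the coefficient of a is -2 (from the two edges through A).
So -2·a + 26 = 2·13 = 26 ⇒ a = 0.

0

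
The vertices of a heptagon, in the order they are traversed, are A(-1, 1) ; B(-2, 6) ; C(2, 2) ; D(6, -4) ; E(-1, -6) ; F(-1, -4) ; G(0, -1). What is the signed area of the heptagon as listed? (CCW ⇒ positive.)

Apply the shoelace (surveyor's) formula: 2A = Σ (x_i·y_{i+1} − x_{i+1}·y_i), indices taken mod 7.
Σ = (-4) + (-16) + (-20) + (-40) + (-2) + (1) + (-1) = -82
Signed area = Σ/2 = -41 (negative ⇒ clockwise traversal).

-41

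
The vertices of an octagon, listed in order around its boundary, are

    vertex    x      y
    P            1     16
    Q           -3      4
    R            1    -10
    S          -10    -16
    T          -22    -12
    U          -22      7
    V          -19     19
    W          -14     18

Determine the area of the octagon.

645.5

Σ = (52) + (26) + (-116) + (-232) + (-418) + (-285) + (-76) + (-242) = -1291
Area = |Σ|/2 = 645.5.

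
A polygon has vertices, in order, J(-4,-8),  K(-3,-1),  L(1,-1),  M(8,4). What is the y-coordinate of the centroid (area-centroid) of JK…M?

-100/39

Apply Gauss's area formula. First the cross-terms c_i = x_i·y_{i+1} − x_{i+1}·y_i:
  -20, 4, 12, -48  ⇒  2A = -52, A = -26.
Then Σ (y_i + y_{i+1})·c_i = 400, so ȳ = 400 / (6·(-26)) = -100/39.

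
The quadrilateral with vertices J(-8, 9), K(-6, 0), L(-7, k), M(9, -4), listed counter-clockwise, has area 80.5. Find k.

The doubled signed area Σ (x_i y_{i+1} − x_{i+1} y_i) is linear in k.
With k=0 it equals 131; the coefficient of k is -15 (from the two edges through L).
So -15·k + 131 = 2·80.5 = 161 ⇒ k = -2.

-2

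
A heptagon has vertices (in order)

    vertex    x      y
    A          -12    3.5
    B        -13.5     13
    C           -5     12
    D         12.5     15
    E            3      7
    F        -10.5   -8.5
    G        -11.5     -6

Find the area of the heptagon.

243.625

Apply the shoelace (surveyor's) formula: 2A = Σ (x_i·y_{i+1} − x_{i+1}·y_i), indices taken mod 7.
Σ = (-108.75) + (-97) + (-225) + (42.5) + (48) + (-34.75) + (-112.25) = -487.25
Area = |Σ|/2 = 243.625.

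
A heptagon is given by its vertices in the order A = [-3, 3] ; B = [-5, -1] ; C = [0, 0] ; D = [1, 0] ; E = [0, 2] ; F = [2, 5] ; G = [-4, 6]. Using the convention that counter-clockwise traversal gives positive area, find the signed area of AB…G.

Apply Gauss's area formula: 2A = Σ (x_i·y_{i+1} − x_{i+1}·y_i), indices taken mod 7.
A→B: (-3)(-1) − (-5)(3) = 18
B→C: (-5)(0) − (0)(-1) = 0
C→D: (0)(0) − (1)(0) = 0
D→E: (1)(2) − (0)(0) = 2
E→F: (0)(5) − (2)(2) = -4
F→G: (2)(6) − (-4)(5) = 32
G→A: (-4)(3) − (-3)(6) = 6
Σ = 54
Signed area = Σ/2 = 27 (positive ⇒ counter-clockwise traversal).

27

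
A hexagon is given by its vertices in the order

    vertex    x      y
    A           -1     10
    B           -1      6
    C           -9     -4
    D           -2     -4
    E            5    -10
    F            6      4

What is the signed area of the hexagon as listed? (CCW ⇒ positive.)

Apply the surveyor's formula: 2A = Σ (x_i·y_{i+1} − x_{i+1}·y_i), indices taken mod 6.
A→B: (-1)(6) − (-1)(10) = 4
B→C: (-1)(-4) − (-9)(6) = 58
C→D: (-9)(-4) − (-2)(-4) = 28
D→E: (-2)(-10) − (5)(-4) = 40
E→F: (5)(4) − (6)(-10) = 80
F→A: (6)(10) − (-1)(4) = 64
Σ = 274
Signed area = Σ/2 = 137 (positive ⇒ counter-clockwise traversal).

137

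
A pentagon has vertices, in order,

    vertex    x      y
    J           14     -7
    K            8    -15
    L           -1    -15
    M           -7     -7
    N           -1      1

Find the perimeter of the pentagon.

56

|JK| = √((-6)² + (-8)²) = √100 = 10
|KL| = √((-9)² + (0)²) = √81 = 9
|LM| = √((-6)² + (8)²) = √100 = 10
|MN| = √((6)² + (8)²) = √100 = 10
|NJ| = √((15)² + (-8)²) = √289 = 17
Perimeter = 10 + 9 + 10 + 10 + 17 = 56.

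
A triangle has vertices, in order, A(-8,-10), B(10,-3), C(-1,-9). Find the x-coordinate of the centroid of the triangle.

Apply Gauss's area formula. First the cross-terms c_i = x_i·y_{i+1} − x_{i+1}·y_i:
  124, -93, -62  ⇒  2A = -31, A = -15.5.
Then Σ (x_i + x_{i+1})·c_i = -31, so x̄ = -31 / (6·(-15.5)) = 1/3.

1/3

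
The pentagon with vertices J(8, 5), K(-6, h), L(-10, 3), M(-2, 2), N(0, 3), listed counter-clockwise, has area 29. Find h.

5

Write out the shoelace sum; only the two edges meeting at K involve h:
2·Area = [(8·h − (-6)·5) + ((-6)·3 − (-10)·h)] + -44
       = 18·h + -32 = 58
⇒ h = 5.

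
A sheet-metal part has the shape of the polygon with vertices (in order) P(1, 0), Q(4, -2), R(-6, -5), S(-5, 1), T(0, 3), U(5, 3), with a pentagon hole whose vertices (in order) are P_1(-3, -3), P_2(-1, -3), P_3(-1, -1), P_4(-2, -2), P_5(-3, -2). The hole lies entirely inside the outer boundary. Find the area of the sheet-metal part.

Outer boundary:
Σ = (-2) + (-32) + (-31) + (-15) + (-15) + (-3) = -98
Area = |Σ|/2 = 49.
Hole:
Apply the shoelace formula: 2A = Σ (x_i·y_{i+1} − x_{i+1}·y_i), indices taken mod 5.
Σ = (6) + (-2) + (0) + (-2) + (3) = 5
Area = |Σ|/2 = 2.5.
Net area = 49 − 2.5 = 46.5.

46.5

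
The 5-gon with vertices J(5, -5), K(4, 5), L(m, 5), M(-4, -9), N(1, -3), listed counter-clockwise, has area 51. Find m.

1

Write out the shoelace sum; only the two edges meeting at L involve m:
2·Area = [(4·5 − m·5) + (m·(-9) − (-4)·5)] + 76
       = -14·m + 116 = 102
⇒ m = 1.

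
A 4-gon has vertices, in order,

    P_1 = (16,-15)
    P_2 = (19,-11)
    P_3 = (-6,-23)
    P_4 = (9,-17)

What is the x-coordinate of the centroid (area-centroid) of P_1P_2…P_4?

407/39

Apply Gauss's area formula. First the cross-terms c_i = x_i·y_{i+1} − x_{i+1}·y_i:
  109, -503, 309, 137  ⇒  2A = 52, A = 26.
Then Σ (x_i + x_{i+1})·c_i = 1628, so x̄ = 1628 / (6·26) = 407/39.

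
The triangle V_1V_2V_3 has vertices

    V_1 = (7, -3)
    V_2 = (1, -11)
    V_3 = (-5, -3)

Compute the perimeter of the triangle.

32

|V_1V_2| = √((-6)² + (-8)²) = √100 = 10
|V_2V_3| = √((-6)² + (8)²) = √100 = 10
|V_3V_1| = √((12)² + (0)²) = √144 = 12
Perimeter = 10 + 10 + 12 = 32.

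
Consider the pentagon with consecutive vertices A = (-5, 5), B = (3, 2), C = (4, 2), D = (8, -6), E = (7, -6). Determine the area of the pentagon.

A→B: (-5)(2) − (3)(5) = -25
B→C: (3)(2) − (4)(2) = -2
C→D: (4)(-6) − (8)(2) = -40
D→E: (8)(-6) − (7)(-6) = -6
E→A: (7)(5) − (-5)(-6) = 5
Σ = -68
Area = |Σ|/2 = 34.

34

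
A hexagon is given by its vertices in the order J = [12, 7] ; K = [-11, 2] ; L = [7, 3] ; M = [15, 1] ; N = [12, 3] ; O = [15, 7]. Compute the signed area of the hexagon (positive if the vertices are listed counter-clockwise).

Cross-terms: 101, -47, -38, 33, 39, 21  ⇒  Σ = 109
Signed area = Σ/2 = 54.5 (positive ⇒ counter-clockwise traversal).

54.5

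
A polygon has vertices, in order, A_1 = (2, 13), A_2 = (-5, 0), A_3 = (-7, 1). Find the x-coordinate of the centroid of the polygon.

-10/3

Apply the shoelace (surveyor's) formula. First the cross-terms c_i = x_i·y_{i+1} − x_{i+1}·y_i:
  65, -5, -93  ⇒  2A = -33, A = -16.5.
Then Σ (x_i + x_{i+1})·c_i = 330, so x̄ = 330 / (6·(-16.5)) = -10/3.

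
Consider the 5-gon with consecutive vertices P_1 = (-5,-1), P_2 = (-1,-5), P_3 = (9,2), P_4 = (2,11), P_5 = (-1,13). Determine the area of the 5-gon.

132.5

Apply Gauss's area formula: 2A = Σ (x_i·y_{i+1} − x_{i+1}·y_i), indices taken mod 5.
Σ = (24) + (43) + (95) + (37) + (66) = 265
Area = |Σ|/2 = 132.5.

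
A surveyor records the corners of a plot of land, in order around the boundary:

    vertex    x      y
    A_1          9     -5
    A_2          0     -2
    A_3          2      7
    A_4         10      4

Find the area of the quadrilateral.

Apply the shoelace (surveyor's) formula: 2A = Σ (x_i·y_{i+1} − x_{i+1}·y_i), indices taken mod 4.
Cross-terms: -18, 4, -62, -86  ⇒  Σ = -162
Area = |Σ|/2 = 81.

81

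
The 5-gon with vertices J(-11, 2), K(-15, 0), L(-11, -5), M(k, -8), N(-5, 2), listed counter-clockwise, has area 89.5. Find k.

2

The doubled signed area Σ (x_i y_{i+1} − x_{i+1} y_i) is linear in k.
With k=0 it equals 165; the coefficient of k is 7 (from the two edges through M).
So 7·k + 165 = 2·89.5 = 179 ⇒ k = 2.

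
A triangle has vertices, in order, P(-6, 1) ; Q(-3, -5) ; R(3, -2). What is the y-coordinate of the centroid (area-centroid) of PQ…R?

-2

Apply the shoelace (surveyor's) formula. First the cross-terms c_i = x_i·y_{i+1} − x_{i+1}·y_i:
  33, 21, -9  ⇒  2A = 45, A = 22.5.
Then Σ (y_i + y_{i+1})·c_i = -270, so ȳ = -270 / (6·22.5) = -2.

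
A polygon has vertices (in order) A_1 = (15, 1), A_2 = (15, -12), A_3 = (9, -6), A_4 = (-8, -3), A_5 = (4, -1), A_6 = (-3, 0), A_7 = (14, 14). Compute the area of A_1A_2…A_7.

Apply the shoelace formula: 2A = Σ (x_i·y_{i+1} − x_{i+1}·y_i), indices taken mod 7.
Σ = (-195) + (18) + (-75) + (20) + (-3) + (-42) + (-196) = -473
Area = |Σ|/2 = 236.5.

236.5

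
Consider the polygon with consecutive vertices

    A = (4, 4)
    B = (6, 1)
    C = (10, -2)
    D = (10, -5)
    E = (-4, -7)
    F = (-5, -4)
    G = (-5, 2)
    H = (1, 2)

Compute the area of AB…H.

113.5

Σ = (-20) + (-22) + (-30) + (-90) + (-19) + (-30) + (-12) + (-4) = -227
Area = |Σ|/2 = 113.5.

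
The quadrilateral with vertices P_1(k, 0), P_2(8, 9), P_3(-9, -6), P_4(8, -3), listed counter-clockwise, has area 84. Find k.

The doubled signed area Σ (x_i y_{i+1} − x_{i+1} y_i) is linear in k.
With k=0 it equals 108; the coefficient of k is 12 (from the two edges through P_1).
So 12·k + 108 = 2·84 = 168 ⇒ k = 5.

5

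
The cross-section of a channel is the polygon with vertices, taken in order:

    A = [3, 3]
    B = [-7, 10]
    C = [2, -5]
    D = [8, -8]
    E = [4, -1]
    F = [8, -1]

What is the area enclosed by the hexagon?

72.5

Apply Gauss's area formula: 2A = Σ (x_i·y_{i+1} − x_{i+1}·y_i), indices taken mod 6.
Σ = (51) + (15) + (24) + (24) + (4) + (27) = 145
Area = |Σ|/2 = 72.5.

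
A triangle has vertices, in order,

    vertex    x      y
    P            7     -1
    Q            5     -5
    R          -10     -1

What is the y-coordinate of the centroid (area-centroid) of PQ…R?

Apply the shoelace (surveyor's) formula. First the cross-terms c_i = x_i·y_{i+1} − x_{i+1}·y_i:
  -30, -55, 17  ⇒  2A = -68, A = -34.
Then Σ (y_i + y_{i+1})·c_i = 476, so ȳ = 476 / (6·(-34)) = -7/3.

-7/3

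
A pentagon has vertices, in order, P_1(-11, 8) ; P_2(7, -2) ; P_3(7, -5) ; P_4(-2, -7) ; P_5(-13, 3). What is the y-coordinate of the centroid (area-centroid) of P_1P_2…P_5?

Apply the shoelace (surveyor's) formula. First the cross-terms c_i = x_i·y_{i+1} − x_{i+1}·y_i:
  -34, -21, -59, -97, -71  ⇒  2A = -282, A = -141.
Then Σ (y_i + y_{i+1})·c_i = 258, so ȳ = 258 / (6·(-141)) = -43/141.

-43/141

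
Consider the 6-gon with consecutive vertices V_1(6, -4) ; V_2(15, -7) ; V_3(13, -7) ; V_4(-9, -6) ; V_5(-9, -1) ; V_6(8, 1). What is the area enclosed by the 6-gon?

V_1→V_2: (6)(-7) − (15)(-4) = 18
V_2→V_3: (15)(-7) − (13)(-7) = -14
V_3→V_4: (13)(-6) − (-9)(-7) = -141
V_4→V_5: (-9)(-1) − (-9)(-6) = -45
V_5→V_6: (-9)(1) − (8)(-1) = -1
V_6→V_1: (8)(-4) − (6)(1) = -38
Σ = -221
Area = |Σ|/2 = 110.5.

110.5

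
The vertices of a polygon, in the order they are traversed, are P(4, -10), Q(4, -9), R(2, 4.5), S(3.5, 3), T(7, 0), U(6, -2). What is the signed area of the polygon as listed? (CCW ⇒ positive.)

Apply the shoelace (surveyor's) formula: 2A = Σ (x_i·y_{i+1} − x_{i+1}·y_i), indices taken mod 6.
Σ = (4) + (36) + (-9.75) + (-21) + (-14) + (-52) = -56.75
Signed area = Σ/2 = -28.375 (negative ⇒ clockwise traversal).

-28.375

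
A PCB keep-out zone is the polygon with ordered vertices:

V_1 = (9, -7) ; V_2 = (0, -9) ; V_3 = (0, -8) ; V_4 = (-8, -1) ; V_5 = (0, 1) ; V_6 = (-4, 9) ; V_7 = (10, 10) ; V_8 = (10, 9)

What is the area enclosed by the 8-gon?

Σ = (-81) + (0) + (-64) + (-8) + (4) + (-130) + (-10) + (-151) = -440
Area = |Σ|/2 = 220.

220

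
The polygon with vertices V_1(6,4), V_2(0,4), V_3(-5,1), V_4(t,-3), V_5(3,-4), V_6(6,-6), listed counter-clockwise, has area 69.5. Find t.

-1

Write out the shoelace sum; only the two edges meeting at V_4 involve t:
2·Area = [((-5)·(-3) − t·1) + (t·(-4) − 3·(-3))] + 110
       = -5·t + 134 = 139
⇒ t = -1.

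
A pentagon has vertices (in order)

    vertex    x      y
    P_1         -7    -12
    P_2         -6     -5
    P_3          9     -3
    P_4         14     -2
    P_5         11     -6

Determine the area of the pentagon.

93

Apply Gauss's area formula: 2A = Σ (x_i·y_{i+1} − x_{i+1}·y_i), indices taken mod 5.
Σ = (-37) + (63) + (24) + (-62) + (-174) = -186
Area = |Σ|/2 = 93.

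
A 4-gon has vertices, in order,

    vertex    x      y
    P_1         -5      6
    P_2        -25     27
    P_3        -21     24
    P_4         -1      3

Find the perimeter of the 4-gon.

|P_1P_2| = √((-20)² + (21)²) = √841 = 29
|P_2P_3| = √((4)² + (-3)²) = √25 = 5
|P_3P_4| = √((20)² + (-21)²) = √841 = 29
|P_4P_1| = √((-4)² + (3)²) = √25 = 5
Perimeter = 29 + 5 + 29 + 5 = 68.

68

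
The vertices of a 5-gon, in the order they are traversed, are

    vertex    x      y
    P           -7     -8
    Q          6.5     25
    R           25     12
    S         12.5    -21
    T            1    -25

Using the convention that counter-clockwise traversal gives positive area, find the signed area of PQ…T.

-909.75

Apply Gauss's area formula: 2A = Σ (x_i·y_{i+1} − x_{i+1}·y_i), indices taken mod 5.
Σ = (-123) + (-547) + (-675) + (-291.5) + (-183) = -1819.5
Signed area = Σ/2 = -909.75 (negative ⇒ clockwise traversal).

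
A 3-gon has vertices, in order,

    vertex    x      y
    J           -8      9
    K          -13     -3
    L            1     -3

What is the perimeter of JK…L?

42

|JK| = √((-5)² + (-12)²) = √169 = 13
|KL| = √((14)² + (0)²) = √196 = 14
|LJ| = √((-9)² + (12)²) = √225 = 15
Perimeter = 13 + 14 + 15 = 42.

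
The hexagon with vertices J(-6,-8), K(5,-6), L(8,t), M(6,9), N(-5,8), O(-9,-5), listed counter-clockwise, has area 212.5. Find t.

Write out the shoelace sum; only the two edges meeting at L involve t:
2·Area = [(5·t − 8·(-6)) + (8·9 − 6·t)] + 308
       = -1·t + 428 = 425
⇒ t = 3.

3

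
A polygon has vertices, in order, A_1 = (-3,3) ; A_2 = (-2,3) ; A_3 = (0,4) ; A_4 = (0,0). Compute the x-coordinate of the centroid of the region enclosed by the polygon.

-31/33

Apply the shoelace formula. First the cross-terms c_i = x_i·y_{i+1} − x_{i+1}·y_i:
  -3, -8, 0, 0  ⇒  2A = -11, A = -5.5.
Then Σ (x_i + x_{i+1})·c_i = 31, so x̄ = 31 / (6·(-5.5)) = -31/33.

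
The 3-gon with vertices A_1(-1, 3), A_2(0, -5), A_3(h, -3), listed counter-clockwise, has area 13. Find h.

Write out the shoelace sum; only the two edges meeting at A_3 involve h:
2·Area = [(0·(-3) − h·(-5)) + (h·3 − (-1)·(-3))] + 5
       = 8·h + 2 = 26
⇒ h = 3.

3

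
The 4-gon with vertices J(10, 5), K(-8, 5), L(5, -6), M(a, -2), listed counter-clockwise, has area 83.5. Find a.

4

The doubled signed area Σ (x_i y_{i+1} − x_{i+1} y_i) is linear in a.
With a=0 it equals 123; the coefficient of a is 11 (from the two edges through M).
So 11·a + 123 = 2·83.5 = 167 ⇒ a = 4.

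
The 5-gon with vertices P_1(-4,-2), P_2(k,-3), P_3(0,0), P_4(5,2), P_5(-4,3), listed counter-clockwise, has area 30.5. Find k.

The doubled signed area Σ (x_i y_{i+1} − x_{i+1} y_i) is linear in k.
With k=0 it equals 55; the coefficient of k is 2 (from the two edges through P_2).
So 2·k + 55 = 2·30.5 = 61 ⇒ k = 3.

3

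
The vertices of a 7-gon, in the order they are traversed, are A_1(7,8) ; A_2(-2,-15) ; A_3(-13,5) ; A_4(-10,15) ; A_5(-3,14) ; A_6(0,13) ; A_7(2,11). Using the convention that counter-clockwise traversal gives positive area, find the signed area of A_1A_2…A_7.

Apply the surveyor's formula: 2A = Σ (x_i·y_{i+1} − x_{i+1}·y_i), indices taken mod 7.
Σ = (-89) + (-205) + (-145) + (-95) + (-39) + (-26) + (-61) = -660
Signed area = Σ/2 = -330 (negative ⇒ clockwise traversal).

-330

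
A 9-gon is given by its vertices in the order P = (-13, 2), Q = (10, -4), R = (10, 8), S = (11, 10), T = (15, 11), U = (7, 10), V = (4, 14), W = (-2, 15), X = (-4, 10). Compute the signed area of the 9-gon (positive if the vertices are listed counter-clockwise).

Apply Gauss's area formula: 2A = Σ (x_i·y_{i+1} − x_{i+1}·y_i), indices taken mod 9.
Σ = (32) + (120) + (12) + (-29) + (73) + (58) + (88) + (40) + (122) = 516
Signed area = Σ/2 = 258 (positive ⇒ counter-clockwise traversal).

258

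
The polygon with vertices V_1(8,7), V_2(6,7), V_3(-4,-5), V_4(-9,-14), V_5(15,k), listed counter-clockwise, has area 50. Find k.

14

The doubled signed area Σ (x_i y_{i+1} − x_{i+1} y_i) is linear in k.
With k=0 it equals 338; the coefficient of k is -17 (from the two edges through V_5).
So -17·k + 338 = 2·50 = 100 ⇒ k = 14.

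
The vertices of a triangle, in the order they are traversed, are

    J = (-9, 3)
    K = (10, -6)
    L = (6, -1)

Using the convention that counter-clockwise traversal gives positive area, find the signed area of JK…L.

Apply the surveyor's formula: 2A = Σ (x_i·y_{i+1} − x_{i+1}·y_i), indices taken mod 3.
Σ = (24) + (26) + (9) = 59
Signed area = Σ/2 = 29.5 (positive ⇒ counter-clockwise traversal).

29.5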